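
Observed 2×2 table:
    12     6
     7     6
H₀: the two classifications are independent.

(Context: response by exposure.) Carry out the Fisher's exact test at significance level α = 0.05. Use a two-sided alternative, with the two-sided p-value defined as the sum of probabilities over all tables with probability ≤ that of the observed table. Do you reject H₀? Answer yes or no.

Margins: r₁=18, r₂=13, c₁=19, c₂=12, n=31
p_obs = C(18,12)·C(13,7)/C(31,19); sum pmf over tables with pmf ≤ p_obs
p-value (two-sided) = 0.70977
At α=0.05: p ≥ α → fail to reject H₀

reject H₀: no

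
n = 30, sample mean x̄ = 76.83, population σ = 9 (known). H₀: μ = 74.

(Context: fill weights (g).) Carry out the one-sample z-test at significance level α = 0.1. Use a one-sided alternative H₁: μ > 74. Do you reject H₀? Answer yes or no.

SE = σ/√n = 9/√30 = 1.6432
z = (x̄−μ₀)/SE = (76.83−74)/1.6432 = 1.7223
p-value (one-sided, H₁ greater) = 0.04251
At α=0.1: p < α → reject H₀

reject H₀: yes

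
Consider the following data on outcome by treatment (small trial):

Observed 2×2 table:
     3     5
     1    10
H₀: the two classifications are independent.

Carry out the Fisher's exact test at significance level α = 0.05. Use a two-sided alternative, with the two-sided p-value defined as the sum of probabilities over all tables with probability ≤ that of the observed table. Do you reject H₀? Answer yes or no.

Margins: r₁=8, r₂=11, c₁=4, c₂=15, n=19
p_obs = C(8,3)·C(11,1)/C(19,4); sum pmf over tables with pmf ≤ p_obs
p-value (two-sided) = 0.26213
At α=0.05: p ≥ α → fail to reject H₀

reject H₀: no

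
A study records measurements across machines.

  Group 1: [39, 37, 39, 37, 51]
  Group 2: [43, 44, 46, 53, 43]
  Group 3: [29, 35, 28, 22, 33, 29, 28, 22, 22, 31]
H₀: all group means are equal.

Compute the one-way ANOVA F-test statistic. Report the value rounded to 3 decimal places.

Group means [40.60, 45.80, 27.90], grand mean 35.550
SSB = Σnᵢ(x̄ᵢ−x̄)² = 1238.050; SSW = ΣΣ(x−x̄ᵢ)² = 402.900
MSB = 1238.050/2 = 619.0250; MSW = 402.900/17 = 23.7000
F = MSB/MSW = 26.1192
df = (2, 17)

test statistic = 26.119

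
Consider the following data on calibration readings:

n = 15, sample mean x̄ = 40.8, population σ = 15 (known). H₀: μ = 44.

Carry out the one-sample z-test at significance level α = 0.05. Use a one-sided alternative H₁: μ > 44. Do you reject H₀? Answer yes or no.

reject H₀: no

SE = σ/√n = 15/√15 = 3.8730
z = (x̄−μ₀)/SE = (40.8−44)/3.8730 = -0.8262
p-value (one-sided, H₁ greater) = 0.79567
At α=0.05: p ≥ α → fail to reject H₀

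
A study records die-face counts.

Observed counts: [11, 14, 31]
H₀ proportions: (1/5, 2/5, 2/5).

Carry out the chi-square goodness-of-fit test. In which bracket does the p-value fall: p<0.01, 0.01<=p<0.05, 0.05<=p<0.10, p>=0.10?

n = 56; E_i = n·p_i = [11.20, 22.40, 22.40]
χ² = (11−11.20)²/11.20 + (14−22.40)²/22.40 + (31−22.40)²/22.40 = 6.4554
df = 2
p-value (upper-tail) = 0.03965
→ bracket: 0.01<=p<0.05

p-value bracket: 0.01<=p<0.05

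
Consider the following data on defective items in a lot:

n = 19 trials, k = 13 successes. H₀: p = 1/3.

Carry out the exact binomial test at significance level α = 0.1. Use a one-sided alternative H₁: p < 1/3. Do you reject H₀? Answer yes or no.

reject H₀: no

Exact binomial: n=19, k=13, p₀=1/3=0.3333
P(X≤13) from Σ C(n,i)·p₀^i·(1−p₀)^(n−i)
p-value (one-sided, H₁ less) = 0.99962
At α=0.1: p ≥ α → fail to reject H₀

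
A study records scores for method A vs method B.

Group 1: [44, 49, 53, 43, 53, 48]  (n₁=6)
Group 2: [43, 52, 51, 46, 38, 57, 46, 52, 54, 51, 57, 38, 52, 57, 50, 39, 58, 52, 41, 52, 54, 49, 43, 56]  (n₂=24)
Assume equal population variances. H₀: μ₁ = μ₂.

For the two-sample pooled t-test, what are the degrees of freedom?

df = n₁ + n₂ − 2 = 6 + 24 − 2 = 28

degrees of freedom = 28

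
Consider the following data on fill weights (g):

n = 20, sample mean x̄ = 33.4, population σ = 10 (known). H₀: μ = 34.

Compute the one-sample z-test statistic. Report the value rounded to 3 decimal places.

SE = σ/√n = 10/√20 = 2.2361
z = (x̄−μ₀)/SE = (33.4−34)/2.2361 = -0.2683

test statistic = -0.268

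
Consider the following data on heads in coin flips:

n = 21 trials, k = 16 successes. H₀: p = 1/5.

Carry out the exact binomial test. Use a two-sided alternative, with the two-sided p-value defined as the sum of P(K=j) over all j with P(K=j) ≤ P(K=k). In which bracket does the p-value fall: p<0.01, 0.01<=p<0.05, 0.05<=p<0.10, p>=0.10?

Exact binomial: n=21, k=16, p₀=1/5=0.2000
P(X=j) = C(n,j)·p₀^j·(1−p₀)^(n−j); p = Σ P(X=j) over j with P(X=j) ≤ P(X=16)
p-value (two-sided) = 0.00000
→ bracket: p<0.01

p-value bracket: p<0.01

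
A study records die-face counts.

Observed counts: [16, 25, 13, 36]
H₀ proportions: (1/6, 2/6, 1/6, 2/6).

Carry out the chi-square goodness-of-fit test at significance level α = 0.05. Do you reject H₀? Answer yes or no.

reject H₀: no

n = 90; E_i = n·p_i = [15.00, 30.00, 15.00, 30.00]
χ² = (16−15.00)²/15.00 + (25−30.00)²/30.00 + (13−15.00)²/15.00 + (36−30.00)²/30.00 = 2.3667
df = 3
p-value (upper-tail) = 0.49987
At α=0.05: p ≥ α → fail to reject H₀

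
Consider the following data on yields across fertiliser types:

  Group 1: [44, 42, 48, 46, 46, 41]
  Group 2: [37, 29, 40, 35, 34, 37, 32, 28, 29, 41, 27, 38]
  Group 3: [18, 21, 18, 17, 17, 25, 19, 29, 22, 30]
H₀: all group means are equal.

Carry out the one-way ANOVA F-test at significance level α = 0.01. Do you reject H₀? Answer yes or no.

Group means [44.50, 33.92, 21.60], grand mean 31.786
SSB = Σnᵢ(x̄ᵢ−x̄)² = 2061.898; SSW = ΣΣ(x−x̄ᵢ)² = 506.817
MSB = 2061.898/2 = 1030.9488; MSW = 506.817/25 = 20.2727
F = MSB/MSW = 50.8541
df = (2, 25)
p-value (upper-tail) = 0.00000
At α=0.01: p < α → reject H₀

reject H₀: yes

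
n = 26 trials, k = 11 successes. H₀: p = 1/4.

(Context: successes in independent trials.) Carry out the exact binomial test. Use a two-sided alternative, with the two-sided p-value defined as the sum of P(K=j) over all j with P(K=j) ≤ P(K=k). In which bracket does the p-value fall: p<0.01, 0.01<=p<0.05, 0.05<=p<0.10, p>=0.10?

p-value bracket: 0.05<=p<0.10

Exact binomial: n=26, k=11, p₀=1/4=0.2500
P(X=j) = C(n,j)·p₀^j·(1−p₀)^(n−j); p = Σ P(X=j) over j with P(X=j) ≤ P(X=11)
p-value (two-sided) = 0.06592
→ bracket: 0.05<=p<0.10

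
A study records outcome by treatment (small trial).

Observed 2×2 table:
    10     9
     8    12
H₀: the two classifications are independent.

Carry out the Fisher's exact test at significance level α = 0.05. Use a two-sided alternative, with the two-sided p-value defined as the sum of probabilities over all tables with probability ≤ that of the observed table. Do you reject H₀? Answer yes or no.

reject H₀: no

Margins: r₁=19, r₂=20, c₁=18, c₂=21, n=39
p_obs = C(19,10)·C(20,8)/C(39,18); sum pmf over tables with pmf ≤ p_obs
p-value (two-sided) = 0.52725
At α=0.05: p ≥ α → fail to reject H₀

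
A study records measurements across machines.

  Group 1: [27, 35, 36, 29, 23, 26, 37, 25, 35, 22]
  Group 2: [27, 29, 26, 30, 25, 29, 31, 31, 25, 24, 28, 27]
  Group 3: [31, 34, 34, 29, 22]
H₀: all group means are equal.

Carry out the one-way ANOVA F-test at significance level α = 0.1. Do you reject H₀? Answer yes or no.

Group means [29.50, 27.67, 30.00], grand mean 28.778
SSB = Σnᵢ(x̄ᵢ−x̄)² = 27.500; SSW = ΣΣ(x−x̄ᵢ)² = 457.167
MSB = 27.500/2 = 13.7500; MSW = 457.167/24 = 19.0486
F = MSB/MSW = 0.7218
df = (2, 24)
p-value (upper-tail) = 0.49611
At α=0.1: p ≥ α → fail to reject H₀

reject H₀: no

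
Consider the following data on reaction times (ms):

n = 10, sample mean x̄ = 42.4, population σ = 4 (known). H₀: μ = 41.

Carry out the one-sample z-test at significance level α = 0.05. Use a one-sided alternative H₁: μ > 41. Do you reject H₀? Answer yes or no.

reject H₀: no

SE = σ/√n = 4/√10 = 1.2649
z = (x̄−μ₀)/SE = (42.4−41)/1.2649 = 1.1068
p-value (one-sided, H₁ greater) = 0.13419
At α=0.05: p ≥ α → fail to reject H₀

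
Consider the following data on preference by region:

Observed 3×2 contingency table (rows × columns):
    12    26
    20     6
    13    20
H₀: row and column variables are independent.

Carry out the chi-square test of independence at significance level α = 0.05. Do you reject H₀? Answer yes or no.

Row totals [38, 26, 33], col totals [45, 52], n=97
χ² = (12−17.63)²/17.63 + (26−20.37)²/20.37 + (20−12.06)²/12.06 + (6−13.94)²/13.94 + (13−15.31)²/15.31 + (20−17.69)²/17.69 = 13.7476
df = 2
p-value (upper-tail) = 0.00103
At α=0.05: p < α → reject H₀

reject H₀: yes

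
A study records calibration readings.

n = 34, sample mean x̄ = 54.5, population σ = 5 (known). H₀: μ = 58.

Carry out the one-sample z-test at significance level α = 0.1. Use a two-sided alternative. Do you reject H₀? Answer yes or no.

reject H₀: yes

SE = σ/√n = 5/√34 = 0.8575
z = (x̄−μ₀)/SE = (54.5−58)/0.8575 = -4.0817
p-value (two-sided) = 0.00004
At α=0.1: p < α → reject H₀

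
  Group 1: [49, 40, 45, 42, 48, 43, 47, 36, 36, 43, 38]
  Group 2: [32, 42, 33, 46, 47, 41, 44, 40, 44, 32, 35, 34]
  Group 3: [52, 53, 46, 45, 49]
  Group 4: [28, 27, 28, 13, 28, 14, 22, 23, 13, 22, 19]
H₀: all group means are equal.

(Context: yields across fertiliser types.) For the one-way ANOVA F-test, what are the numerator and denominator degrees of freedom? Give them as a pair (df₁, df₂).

k = 4 groups, N = 39 total
df = (k−1, N−k) = (4−1, 39−4) = (3, 35)

degrees of freedom = [3, 35]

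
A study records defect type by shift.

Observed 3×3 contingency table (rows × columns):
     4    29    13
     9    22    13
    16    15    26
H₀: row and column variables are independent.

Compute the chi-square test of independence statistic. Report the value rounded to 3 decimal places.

test statistic = 15.643

Row totals [46, 44, 57], col totals [29, 66, 52], n=147
χ² = (4−9.07)²/9.07 + (29−20.65)²/20.65 + (13−16.27)²/16.27 + (9−8.68)²/8.68 + (22−19.76)²/19.76 + (13−15.56)²/15.56 + (16−11.24)²/11.24 + (15−25.59)²/25.59 + (26−20.16)²/20.16 = 15.6429
df = 4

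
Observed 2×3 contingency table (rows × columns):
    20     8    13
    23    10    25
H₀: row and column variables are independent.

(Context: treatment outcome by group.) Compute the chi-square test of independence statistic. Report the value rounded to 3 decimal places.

test statistic = 1.341

Row totals [41, 58], col totals [43, 18, 38], n=99
χ² = (20−17.81)²/17.81 + (8−7.45)²/7.45 + (13−15.74)²/15.74 + (23−25.19)²/25.19 + (10−10.55)²/10.55 + (25−22.26)²/22.26 = 1.3414
df = 2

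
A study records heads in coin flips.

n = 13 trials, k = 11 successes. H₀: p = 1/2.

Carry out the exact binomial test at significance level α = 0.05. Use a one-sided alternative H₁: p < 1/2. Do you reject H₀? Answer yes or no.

reject H₀: no

Exact binomial: n=13, k=11, p₀=1/2=0.5000
P(X≤11) from Σ C(n,i)·p₀^i·(1−p₀)^(n−i)
p-value (one-sided, H₁ less) = 0.99829
At α=0.05: p ≥ α → fail to reject H₀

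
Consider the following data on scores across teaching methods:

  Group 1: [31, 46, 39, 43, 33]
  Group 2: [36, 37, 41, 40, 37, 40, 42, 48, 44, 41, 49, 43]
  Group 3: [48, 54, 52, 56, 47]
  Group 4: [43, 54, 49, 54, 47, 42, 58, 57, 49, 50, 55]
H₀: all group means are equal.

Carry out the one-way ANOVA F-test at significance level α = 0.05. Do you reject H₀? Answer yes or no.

reject H₀: yes

Group means [38.40, 41.50, 51.40, 50.73], grand mean 45.606
SSB = Σnᵢ(x̄ᵢ−x̄)² = 918.297; SSW = ΣΣ(x−x̄ᵢ)² = 693.582
MSB = 918.297/3 = 306.0990; MSW = 693.582/29 = 23.9166
F = MSB/MSW = 12.7986
df = (3, 29)
p-value (upper-tail) = 0.00002
At α=0.05: p < α → reject H₀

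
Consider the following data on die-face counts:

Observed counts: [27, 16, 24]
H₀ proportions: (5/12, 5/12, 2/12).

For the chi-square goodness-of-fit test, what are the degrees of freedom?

degrees of freedom = 2

df = k − 1 = 3 − 1 = 2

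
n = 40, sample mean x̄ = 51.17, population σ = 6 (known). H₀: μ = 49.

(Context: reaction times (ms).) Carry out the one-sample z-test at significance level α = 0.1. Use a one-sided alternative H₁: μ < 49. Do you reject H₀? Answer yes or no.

reject H₀: no

SE = σ/√n = 6/√40 = 0.9487
z = (x̄−μ₀)/SE = (51.17−49)/0.9487 = 2.2874
p-value (one-sided, H₁ less) = 0.98891
At α=0.1: p ≥ α → fail to reject H₀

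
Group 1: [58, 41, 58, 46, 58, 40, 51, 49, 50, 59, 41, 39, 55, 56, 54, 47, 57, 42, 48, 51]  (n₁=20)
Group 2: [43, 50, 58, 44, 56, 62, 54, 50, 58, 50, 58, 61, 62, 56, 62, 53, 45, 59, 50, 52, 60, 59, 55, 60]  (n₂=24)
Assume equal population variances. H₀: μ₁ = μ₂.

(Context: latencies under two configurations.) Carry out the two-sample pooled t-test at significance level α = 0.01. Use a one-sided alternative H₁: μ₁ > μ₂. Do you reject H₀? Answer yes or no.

reject H₀: no

x̄₁=50.000, s₁=6.798, n₁=20
x̄₂=54.875, s₂=5.796, n₂=24
s_p² = [19·6.798² + 23·5.796²]/42 = 39.3006
SE = √(s_p²·(1/20+1/24)) = 1.8980
t = (50.000−54.875)/1.8980 = -2.5684
df = 42
p-value (one-sided, H₁ greater) = 0.99307
At α=0.01: p ≥ α → fail to reject H₀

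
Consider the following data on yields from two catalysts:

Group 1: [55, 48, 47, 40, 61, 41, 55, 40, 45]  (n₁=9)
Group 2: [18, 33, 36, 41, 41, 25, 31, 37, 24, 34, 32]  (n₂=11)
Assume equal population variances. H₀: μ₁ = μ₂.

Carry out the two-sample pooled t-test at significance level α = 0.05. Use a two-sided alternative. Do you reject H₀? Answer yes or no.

reject H₀: yes

x̄₁=48.000, s₁=7.533, n₁=9
x̄₂=32.000, s₂=7.197, n₂=11
s_p² = [8·7.533² + 10·7.197²]/18 = 54.0000
SE = √(s_p²·(1/9+1/11)) = 3.3029
t = (48.000−32.000)/3.3029 = 4.8442
df = 18
p-value (two-sided) = 0.00013
At α=0.05: p < α → reject H₀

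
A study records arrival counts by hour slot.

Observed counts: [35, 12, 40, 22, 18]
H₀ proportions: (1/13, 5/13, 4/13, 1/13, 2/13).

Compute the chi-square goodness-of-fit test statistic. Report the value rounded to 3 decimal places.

test statistic = 108.413

n = 127; E_i = n·p_i = [9.77, 48.85, 39.08, 9.77, 19.54]
χ² = (35−9.77)²/9.77 + (12−48.85)²/48.85 + (40−39.08)²/39.08 + (22−9.77)²/9.77 + (18−19.54)²/19.54 = 108.4126
df = 4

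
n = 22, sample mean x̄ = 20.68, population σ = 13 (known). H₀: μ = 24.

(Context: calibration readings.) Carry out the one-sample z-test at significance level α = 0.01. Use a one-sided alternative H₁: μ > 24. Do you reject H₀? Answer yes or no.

reject H₀: no

SE = σ/√n = 13/√22 = 2.7716
z = (x̄−μ₀)/SE = (20.68−24)/2.7716 = -1.1979
p-value (one-sided, H₁ greater) = 0.88451
At α=0.01: p ≥ α → fail to reject H₀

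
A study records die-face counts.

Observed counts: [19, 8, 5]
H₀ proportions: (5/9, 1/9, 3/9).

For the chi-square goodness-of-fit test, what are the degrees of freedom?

degrees of freedom = 2

df = k − 1 = 3 − 1 = 2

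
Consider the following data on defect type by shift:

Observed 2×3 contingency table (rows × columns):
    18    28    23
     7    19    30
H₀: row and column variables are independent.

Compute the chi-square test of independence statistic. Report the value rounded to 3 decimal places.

Row totals [69, 56], col totals [25, 47, 53], n=125
χ² = (18−13.80)²/13.80 + (28−25.94)²/25.94 + (23−29.26)²/29.26 + (7−11.20)²/11.20 + (19−21.06)²/21.06 + (30−23.74)²/23.74 = 6.2030
df = 2

test statistic = 6.203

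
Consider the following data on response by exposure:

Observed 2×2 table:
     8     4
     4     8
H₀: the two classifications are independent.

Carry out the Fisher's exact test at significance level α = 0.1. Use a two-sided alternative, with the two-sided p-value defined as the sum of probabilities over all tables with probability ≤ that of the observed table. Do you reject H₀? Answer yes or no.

reject H₀: no

Margins: r₁=12, r₂=12, c₁=12, c₂=12, n=24
p_obs = C(12,8)·C(12,4)/C(24,12); sum pmf over tables with pmf ≤ p_obs
p-value (two-sided) = 0.22035
At α=0.1: p ≥ α → fail to reject H₀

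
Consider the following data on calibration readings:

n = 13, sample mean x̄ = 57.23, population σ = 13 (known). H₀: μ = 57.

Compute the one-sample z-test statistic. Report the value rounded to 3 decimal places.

SE = σ/√n = 13/√13 = 3.6056
z = (x̄−μ₀)/SE = (57.23−57)/3.6056 = 0.0638

test statistic = 0.064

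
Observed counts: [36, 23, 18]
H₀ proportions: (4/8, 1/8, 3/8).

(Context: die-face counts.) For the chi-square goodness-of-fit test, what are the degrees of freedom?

degrees of freedom = 2

df = k − 1 = 3 − 1 = 2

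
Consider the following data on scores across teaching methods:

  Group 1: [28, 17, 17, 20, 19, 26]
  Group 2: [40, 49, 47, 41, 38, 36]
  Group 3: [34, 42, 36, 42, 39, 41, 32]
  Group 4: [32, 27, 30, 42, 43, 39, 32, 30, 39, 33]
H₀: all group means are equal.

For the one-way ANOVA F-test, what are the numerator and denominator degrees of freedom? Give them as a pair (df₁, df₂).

degrees of freedom = [3, 25]

k = 4 groups, N = 29 total
df = (k−1, N−k) = (4−1, 29−4) = (3, 25)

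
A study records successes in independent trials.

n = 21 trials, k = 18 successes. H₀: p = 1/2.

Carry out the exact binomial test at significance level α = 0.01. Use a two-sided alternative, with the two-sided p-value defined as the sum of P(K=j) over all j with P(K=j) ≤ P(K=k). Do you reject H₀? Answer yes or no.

reject H₀: yes

Exact binomial: n=21, k=18, p₀=1/2=0.5000
P(X=j) = C(n,j)·p₀^j·(1−p₀)^(n−j); p = Σ P(X=j) over j with P(X=j) ≤ P(X=18)
p-value (two-sided) = 0.00149
At α=0.01: p < α → reject H₀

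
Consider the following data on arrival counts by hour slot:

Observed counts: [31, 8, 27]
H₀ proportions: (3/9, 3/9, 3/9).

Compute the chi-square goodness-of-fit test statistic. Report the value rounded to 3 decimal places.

n = 66; E_i = n·p_i = [22.00, 22.00, 22.00]
χ² = (31−22.00)²/22.00 + (8−22.00)²/22.00 + (27−22.00)²/22.00 = 13.7273
df = 2

test statistic = 13.727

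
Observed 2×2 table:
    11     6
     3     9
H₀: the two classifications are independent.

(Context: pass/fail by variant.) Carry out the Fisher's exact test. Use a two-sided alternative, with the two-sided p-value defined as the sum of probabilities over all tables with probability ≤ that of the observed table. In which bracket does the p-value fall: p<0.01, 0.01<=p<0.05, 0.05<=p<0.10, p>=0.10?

Margins: r₁=17, r₂=12, c₁=14, c₂=15, n=29
p_obs = C(17,11)·C(12,3)/C(29,14); sum pmf over tables with pmf ≤ p_obs
p-value (two-sided) = 0.06043
→ bracket: 0.05<=p<0.10

p-value bracket: 0.05<=p<0.10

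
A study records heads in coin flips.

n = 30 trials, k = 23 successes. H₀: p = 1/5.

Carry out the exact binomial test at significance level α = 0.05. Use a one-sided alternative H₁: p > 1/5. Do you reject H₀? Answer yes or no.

reject H₀: yes

Exact binomial: n=30, k=23, p₀=1/5=0.2000
P(X≥23) from Σ C(n,i)·p₀^i·(1−p₀)^(n−i)
p-value (one-sided, H₁ greater) = 0.00000
At α=0.05: p < α → reject H₀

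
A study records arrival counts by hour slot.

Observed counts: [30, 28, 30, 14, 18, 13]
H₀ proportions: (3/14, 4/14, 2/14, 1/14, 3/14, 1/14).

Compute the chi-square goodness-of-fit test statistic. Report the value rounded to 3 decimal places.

test statistic = 16.368

n = 133; E_i = n·p_i = [28.50, 38.00, 19.00, 9.50, 28.50, 9.50]
χ² = (30−28.50)²/28.50 + (28−38.00)²/38.00 + (30−19.00)²/19.00 + (14−9.50)²/9.50 + (18−28.50)²/28.50 + (13−9.50)²/9.50 = 16.3684
df = 5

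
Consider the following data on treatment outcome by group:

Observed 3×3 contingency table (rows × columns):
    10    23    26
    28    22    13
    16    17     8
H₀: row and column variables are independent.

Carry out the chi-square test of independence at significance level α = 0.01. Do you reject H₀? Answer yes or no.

Row totals [59, 63, 41], col totals [54, 62, 47], n=163
χ² = (10−19.55)²/19.55 + (23−22.44)²/22.44 + (26−17.01)²/17.01 + (28−20.87)²/20.87 + (22−23.96)²/23.96 + (13−18.17)²/18.17 + (16−13.58)²/13.58 + (17−15.60)²/15.60 + (8−11.82)²/11.82 = 15.2814
df = 4
p-value (upper-tail) = 0.00415
At α=0.01: p < α → reject H₀

reject H₀: yes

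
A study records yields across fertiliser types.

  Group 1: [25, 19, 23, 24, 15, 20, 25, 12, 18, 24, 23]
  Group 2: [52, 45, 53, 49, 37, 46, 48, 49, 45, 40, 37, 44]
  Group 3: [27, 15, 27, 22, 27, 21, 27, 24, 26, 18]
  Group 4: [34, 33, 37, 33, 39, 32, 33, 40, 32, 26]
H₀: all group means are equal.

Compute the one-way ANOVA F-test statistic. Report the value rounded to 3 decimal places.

test statistic = 69.525

Group means [20.73, 45.42, 23.40, 33.90], grand mean 31.302
SSB = Σnᵢ(x̄ᵢ−x̄)² = 4312.671; SSW = ΣΣ(x−x̄ᵢ)² = 806.398
MSB = 4312.671/3 = 1437.5571; MSW = 806.398/39 = 20.6769
F = MSB/MSW = 69.5248
df = (3, 39)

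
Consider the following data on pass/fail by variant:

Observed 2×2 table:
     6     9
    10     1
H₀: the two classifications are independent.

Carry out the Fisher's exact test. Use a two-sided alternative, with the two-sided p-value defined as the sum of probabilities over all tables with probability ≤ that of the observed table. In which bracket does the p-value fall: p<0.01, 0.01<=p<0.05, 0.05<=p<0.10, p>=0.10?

Margins: r₁=15, r₂=11, c₁=16, c₂=10, n=26
p_obs = C(15,6)·C(11,10)/C(26,16); sum pmf over tables with pmf ≤ p_obs
p-value (two-sided) = 0.01435
→ bracket: 0.01<=p<0.05

p-value bracket: 0.01<=p<0.05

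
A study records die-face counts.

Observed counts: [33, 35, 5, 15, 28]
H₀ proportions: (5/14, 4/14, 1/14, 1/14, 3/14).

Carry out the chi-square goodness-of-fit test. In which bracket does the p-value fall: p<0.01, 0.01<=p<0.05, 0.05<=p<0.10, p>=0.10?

n = 116; E_i = n·p_i = [41.43, 33.14, 8.29, 8.29, 24.86]
χ² = (33−41.43)²/41.43 + (35−33.14)²/33.14 + (5−8.29)²/8.29 + (15−8.29)²/8.29 + (28−24.86)²/24.86 = 8.9601
df = 4
p-value (upper-tail) = 0.06211
→ bracket: 0.05<=p<0.10

p-value bracket: 0.05<=p<0.10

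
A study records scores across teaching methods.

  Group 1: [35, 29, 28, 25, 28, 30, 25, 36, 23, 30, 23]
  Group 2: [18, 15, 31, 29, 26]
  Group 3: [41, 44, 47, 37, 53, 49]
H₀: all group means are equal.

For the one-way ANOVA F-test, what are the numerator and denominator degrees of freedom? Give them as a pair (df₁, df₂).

degrees of freedom = [2, 19]

k = 3 groups, N = 22 total
df = (k−1, N−k) = (3−1, 22−3) = (2, 19)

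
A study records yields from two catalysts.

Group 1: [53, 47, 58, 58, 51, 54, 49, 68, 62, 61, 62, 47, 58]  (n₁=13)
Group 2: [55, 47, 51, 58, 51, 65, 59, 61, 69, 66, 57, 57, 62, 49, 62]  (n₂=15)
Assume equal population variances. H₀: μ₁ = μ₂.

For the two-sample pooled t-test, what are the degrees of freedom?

degrees of freedom = 26

df = n₁ + n₂ − 2 = 13 + 15 − 2 = 26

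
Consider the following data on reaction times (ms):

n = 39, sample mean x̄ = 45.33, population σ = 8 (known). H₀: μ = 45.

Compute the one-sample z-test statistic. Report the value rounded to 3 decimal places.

test statistic = 0.258

SE = σ/√n = 8/√39 = 1.2810
z = (x̄−μ₀)/SE = (45.33−45)/1.2810 = 0.2576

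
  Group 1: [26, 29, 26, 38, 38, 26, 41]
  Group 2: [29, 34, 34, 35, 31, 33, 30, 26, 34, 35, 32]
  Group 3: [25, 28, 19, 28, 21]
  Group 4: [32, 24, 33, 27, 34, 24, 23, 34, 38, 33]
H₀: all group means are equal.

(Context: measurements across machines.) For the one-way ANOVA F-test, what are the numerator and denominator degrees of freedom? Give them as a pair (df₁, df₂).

k = 4 groups, N = 33 total
df = (k−1, N−k) = (4−1, 33−4) = (3, 29)

degrees of freedom = [3, 29]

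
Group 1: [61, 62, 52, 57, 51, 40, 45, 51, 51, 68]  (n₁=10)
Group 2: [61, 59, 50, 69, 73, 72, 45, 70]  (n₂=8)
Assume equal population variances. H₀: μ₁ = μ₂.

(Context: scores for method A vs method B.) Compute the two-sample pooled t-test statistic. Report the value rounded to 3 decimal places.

test statistic = -1.932

x̄₁=53.800, s₁=8.337, n₁=10
x̄₂=62.375, s₂=10.528, n₂=8
s_p² = [9·8.337² + 7·10.528²]/16 = 87.5922
SE = √(s_p²·(1/10+1/8)) = 4.4394
t = (53.800−62.375)/4.4394 = -1.9316
df = 16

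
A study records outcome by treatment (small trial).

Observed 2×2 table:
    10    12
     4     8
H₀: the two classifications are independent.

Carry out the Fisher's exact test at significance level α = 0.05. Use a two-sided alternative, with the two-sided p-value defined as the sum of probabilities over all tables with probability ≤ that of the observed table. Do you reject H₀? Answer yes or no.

reject H₀: no

Margins: r₁=22, r₂=12, c₁=14, c₂=20, n=34
p_obs = C(22,10)·C(12,4)/C(34,14); sum pmf over tables with pmf ≤ p_obs
p-value (two-sided) = 0.71698
At α=0.05: p ≥ α → fail to reject H₀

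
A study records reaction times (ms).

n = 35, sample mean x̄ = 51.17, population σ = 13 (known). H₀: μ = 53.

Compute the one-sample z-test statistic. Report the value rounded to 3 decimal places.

test statistic = -0.833

SE = σ/√n = 13/√35 = 2.1974
z = (x̄−μ₀)/SE = (51.17−53)/2.1974 = -0.8328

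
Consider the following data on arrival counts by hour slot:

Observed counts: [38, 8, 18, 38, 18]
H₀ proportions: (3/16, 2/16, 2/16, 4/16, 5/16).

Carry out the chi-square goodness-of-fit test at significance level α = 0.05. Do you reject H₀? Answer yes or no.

n = 120; E_i = n·p_i = [22.50, 15.00, 15.00, 30.00, 37.50]
χ² = (38−22.50)²/22.50 + (8−15.00)²/15.00 + (18−15.00)²/15.00 + (38−30.00)²/30.00 + (18−37.50)²/37.50 = 26.8178
df = 4
p-value (upper-tail) = 0.00002
At α=0.05: p < α → reject H₀

reject H₀: yes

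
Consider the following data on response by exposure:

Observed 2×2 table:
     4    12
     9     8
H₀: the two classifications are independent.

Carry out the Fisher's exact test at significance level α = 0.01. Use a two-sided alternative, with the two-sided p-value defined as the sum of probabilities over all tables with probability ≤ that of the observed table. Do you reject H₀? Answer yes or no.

reject H₀: no

Margins: r₁=16, r₂=17, c₁=13, c₂=20, n=33
p_obs = C(16,4)·C(17,9)/C(33,13); sum pmf over tables with pmf ≤ p_obs
p-value (two-sided) = 0.15706
At α=0.01: p ≥ α → fail to reject H₀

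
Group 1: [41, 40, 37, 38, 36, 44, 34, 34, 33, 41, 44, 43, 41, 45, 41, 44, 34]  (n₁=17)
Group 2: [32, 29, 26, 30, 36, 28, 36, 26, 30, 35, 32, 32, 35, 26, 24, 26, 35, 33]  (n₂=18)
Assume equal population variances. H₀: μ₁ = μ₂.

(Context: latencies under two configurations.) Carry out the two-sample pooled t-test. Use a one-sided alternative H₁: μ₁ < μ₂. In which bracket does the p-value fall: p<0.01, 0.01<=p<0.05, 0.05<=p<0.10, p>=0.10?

p-value bracket: p>=0.10

x̄₁=39.412, s₁=4.078, n₁=17
x̄₂=30.611, s₂=3.958, n₂=18
s_p² = [16·4.078² + 17·3.958²]/33 = 16.1332
SE = √(s_p²·(1/17+1/18)) = 1.3584
t = (39.412−30.611)/1.3584 = 6.4786
df = 33
p-value (one-sided, H₁ less) = 1.00000
→ bracket: p>=0.10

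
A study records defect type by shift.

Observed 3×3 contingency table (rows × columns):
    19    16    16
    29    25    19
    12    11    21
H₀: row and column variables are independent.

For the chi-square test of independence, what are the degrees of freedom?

degrees of freedom = 4

df = (r−1)(c−1) = (3−1)·(3−1) = 4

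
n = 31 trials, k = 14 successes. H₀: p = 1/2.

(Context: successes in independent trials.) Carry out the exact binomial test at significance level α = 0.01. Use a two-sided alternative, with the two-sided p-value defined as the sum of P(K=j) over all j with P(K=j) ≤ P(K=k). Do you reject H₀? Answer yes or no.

Exact binomial: n=31, k=14, p₀=1/2=0.5000
P(X=j) = C(n,j)·p₀^j·(1−p₀)^(n−j); p = Σ P(X=j) over j with P(X=j) ≤ P(X=14)
p-value (two-sided) = 0.72010
At α=0.01: p ≥ α → fail to reject H₀

reject H₀: no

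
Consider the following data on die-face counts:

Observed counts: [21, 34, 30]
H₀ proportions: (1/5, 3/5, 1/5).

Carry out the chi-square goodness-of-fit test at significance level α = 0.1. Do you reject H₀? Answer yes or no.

n = 85; E_i = n·p_i = [17.00, 51.00, 17.00]
χ² = (21−17.00)²/17.00 + (34−51.00)²/51.00 + (30−17.00)²/17.00 = 16.5490
df = 2
p-value (upper-tail) = 0.00025
At α=0.1: p < α → reject H₀

reject H₀: yes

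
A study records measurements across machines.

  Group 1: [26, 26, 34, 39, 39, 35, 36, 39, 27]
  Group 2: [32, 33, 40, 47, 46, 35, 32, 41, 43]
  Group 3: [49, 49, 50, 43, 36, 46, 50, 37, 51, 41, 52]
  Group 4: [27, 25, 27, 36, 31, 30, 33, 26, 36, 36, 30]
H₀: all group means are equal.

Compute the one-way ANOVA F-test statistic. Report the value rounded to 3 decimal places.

Group means [33.44, 38.78, 45.82, 30.64], grand mean 37.275
SSB = Σnᵢ(x̄ᵢ−x̄)² = 1440.015; SSW = ΣΣ(x−x̄ᵢ)² = 1035.960
MSB = 1440.015/3 = 480.0051; MSW = 1035.960/36 = 28.7767
F = MSB/MSW = 16.6804
df = (3, 36)

test statistic = 16.680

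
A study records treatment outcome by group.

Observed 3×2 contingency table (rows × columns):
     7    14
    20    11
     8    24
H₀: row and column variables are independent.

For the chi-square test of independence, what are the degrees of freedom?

degrees of freedom = 2

df = (r−1)(c−1) = (3−1)·(2−1) = 2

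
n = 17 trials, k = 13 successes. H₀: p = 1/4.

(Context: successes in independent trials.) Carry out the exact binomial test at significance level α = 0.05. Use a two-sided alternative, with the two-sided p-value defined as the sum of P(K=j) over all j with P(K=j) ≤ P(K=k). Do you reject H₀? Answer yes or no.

Exact binomial: n=17, k=13, p₀=1/4=0.2500
P(X=j) = C(n,j)·p₀^j·(1−p₀)^(n−j); p = Σ P(X=j) over j with P(X=j) ≤ P(X=13)
p-value (two-sided) = 0.00001
At α=0.05: p < α → reject H₀

reject H₀: yes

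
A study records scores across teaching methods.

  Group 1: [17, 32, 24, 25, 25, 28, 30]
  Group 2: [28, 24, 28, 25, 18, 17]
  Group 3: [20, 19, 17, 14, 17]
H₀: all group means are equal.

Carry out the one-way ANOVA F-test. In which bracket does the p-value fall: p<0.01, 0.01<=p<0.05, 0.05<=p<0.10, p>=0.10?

p-value bracket: 0.01<=p<0.05

Group means [25.86, 23.33, 17.40], grand mean 22.667
SSB = Σnᵢ(x̄ᵢ−x̄)² = 212.610; SSW = ΣΣ(x−x̄ᵢ)² = 279.390
MSB = 212.610/2 = 106.3048; MSW = 279.390/15 = 18.6260
F = MSB/MSW = 5.7073
df = (2, 15)
p-value (upper-tail) = 0.01435
→ bracket: 0.01<=p<0.05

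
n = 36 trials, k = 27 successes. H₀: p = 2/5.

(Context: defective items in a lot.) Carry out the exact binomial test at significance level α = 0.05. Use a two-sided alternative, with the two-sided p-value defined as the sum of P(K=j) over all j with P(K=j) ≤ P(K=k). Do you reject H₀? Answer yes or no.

reject H₀: yes

Exact binomial: n=36, k=27, p₀=2/5=0.4000
P(X=j) = C(n,j)·p₀^j·(1−p₀)^(n−j); p = Σ P(X=j) over j with P(X=j) ≤ P(X=27)
p-value (two-sided) = 0.00002
At α=0.05: p < α → reject H₀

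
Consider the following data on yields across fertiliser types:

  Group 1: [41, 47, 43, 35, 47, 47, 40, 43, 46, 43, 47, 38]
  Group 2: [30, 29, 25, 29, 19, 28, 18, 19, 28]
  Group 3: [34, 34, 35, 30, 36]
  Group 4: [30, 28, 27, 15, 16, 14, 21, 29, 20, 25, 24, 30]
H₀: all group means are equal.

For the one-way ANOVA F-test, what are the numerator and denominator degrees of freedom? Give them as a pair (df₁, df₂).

k = 4 groups, N = 38 total
df = (k−1, N−k) = (4−1, 38−4) = (3, 34)

degrees of freedom = [3, 34]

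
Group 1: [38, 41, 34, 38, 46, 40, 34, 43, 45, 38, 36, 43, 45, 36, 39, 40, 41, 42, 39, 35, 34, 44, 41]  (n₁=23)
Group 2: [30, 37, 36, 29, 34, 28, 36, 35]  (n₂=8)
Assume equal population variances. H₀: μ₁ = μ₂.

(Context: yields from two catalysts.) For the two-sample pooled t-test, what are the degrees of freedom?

degrees of freedom = 29

df = n₁ + n₂ − 2 = 23 + 8 − 2 = 29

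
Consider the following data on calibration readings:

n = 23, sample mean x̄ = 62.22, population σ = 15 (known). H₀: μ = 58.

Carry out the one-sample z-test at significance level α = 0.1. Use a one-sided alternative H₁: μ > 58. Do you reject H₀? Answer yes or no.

reject H₀: yes

SE = σ/√n = 15/√23 = 3.1277
z = (x̄−μ₀)/SE = (62.22−58)/3.1277 = 1.3492
p-value (one-sided, H₁ greater) = 0.08863
At α=0.1: p < α → reject H₀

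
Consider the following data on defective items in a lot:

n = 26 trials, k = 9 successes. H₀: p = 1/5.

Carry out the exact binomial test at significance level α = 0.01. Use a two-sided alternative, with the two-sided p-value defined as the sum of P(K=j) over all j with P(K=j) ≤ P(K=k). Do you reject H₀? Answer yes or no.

Exact binomial: n=26, k=9, p₀=1/5=0.2000
P(X=j) = C(n,j)·p₀^j·(1−p₀)^(n−j); p = Σ P(X=j) over j with P(X=j) ≤ P(X=9)
p-value (two-sided) = 0.08191
At α=0.01: p ≥ α → fail to reject H₀

reject H₀: no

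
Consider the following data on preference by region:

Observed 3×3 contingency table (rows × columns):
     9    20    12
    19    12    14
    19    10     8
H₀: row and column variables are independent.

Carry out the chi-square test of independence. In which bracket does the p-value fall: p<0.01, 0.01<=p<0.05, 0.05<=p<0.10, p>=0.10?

Row totals [41, 45, 37], col totals [47, 42, 34], n=123
χ² = (9−15.67)²/15.67 + (20−14.00)²/14.00 + (12−11.33)²/11.33 + (19−17.20)²/17.20 + (12−15.37)²/15.37 + (14−12.44)²/12.44 + (19−14.14)²/14.14 + (10−12.63)²/12.63 + (8−10.23)²/10.23 = 9.2764
df = 4
p-value (upper-tail) = 0.05455
→ bracket: 0.05<=p<0.10

p-value bracket: 0.05<=p<0.10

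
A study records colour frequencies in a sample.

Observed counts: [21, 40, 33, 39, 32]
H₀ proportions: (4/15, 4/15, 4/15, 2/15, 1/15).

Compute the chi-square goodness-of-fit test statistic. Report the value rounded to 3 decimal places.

n = 165; E_i = n·p_i = [44.00, 44.00, 44.00, 22.00, 11.00]
χ² = (21−44.00)²/44.00 + (40−44.00)²/44.00 + (33−44.00)²/44.00 + (39−22.00)²/22.00 + (32−11.00)²/11.00 = 68.3636
df = 4

test statistic = 68.364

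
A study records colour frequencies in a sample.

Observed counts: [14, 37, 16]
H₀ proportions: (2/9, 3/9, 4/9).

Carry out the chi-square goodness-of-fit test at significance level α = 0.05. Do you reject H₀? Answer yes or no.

n = 67; E_i = n·p_i = [14.89, 22.33, 29.78]
χ² = (14−14.89)²/14.89 + (37−22.33)²/22.33 + (16−29.78)²/29.78 = 16.0597
df = 2
p-value (upper-tail) = 0.00033
At α=0.05: p < α → reject H₀

reject H₀: yes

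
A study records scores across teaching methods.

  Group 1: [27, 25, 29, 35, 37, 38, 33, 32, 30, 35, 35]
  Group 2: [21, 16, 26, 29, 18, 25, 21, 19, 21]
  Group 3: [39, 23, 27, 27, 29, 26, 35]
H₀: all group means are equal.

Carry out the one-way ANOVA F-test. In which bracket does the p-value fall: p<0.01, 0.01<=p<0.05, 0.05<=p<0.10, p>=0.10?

Group means [32.36, 21.78, 29.43], grand mean 28.074
SSB = Σnᵢ(x̄ᵢ−x̄)² = 572.037; SSW = ΣΣ(x−x̄ᵢ)² = 499.815
MSB = 572.037/2 = 286.0183; MSW = 499.815/24 = 20.8256
F = MSB/MSW = 13.7340
df = (2, 24)
p-value (upper-tail) = 0.00011
→ bracket: p<0.01

p-value bracket: p<0.01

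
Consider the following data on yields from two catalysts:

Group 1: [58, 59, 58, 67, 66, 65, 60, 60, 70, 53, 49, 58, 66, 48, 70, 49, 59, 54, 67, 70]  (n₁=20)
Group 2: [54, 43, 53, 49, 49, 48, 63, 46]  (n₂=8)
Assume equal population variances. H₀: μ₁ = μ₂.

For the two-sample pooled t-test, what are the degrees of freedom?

df = n₁ + n₂ − 2 = 20 + 8 − 2 = 26

degrees of freedom = 26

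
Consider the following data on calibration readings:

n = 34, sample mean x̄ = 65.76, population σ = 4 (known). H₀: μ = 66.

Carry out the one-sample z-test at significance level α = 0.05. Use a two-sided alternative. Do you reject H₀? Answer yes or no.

SE = σ/√n = 4/√34 = 0.6860
z = (x̄−μ₀)/SE = (65.76−66)/0.6860 = -0.3499
p-value (two-sided) = 0.72645
At α=0.05: p ≥ α → fail to reject H₀

reject H₀: no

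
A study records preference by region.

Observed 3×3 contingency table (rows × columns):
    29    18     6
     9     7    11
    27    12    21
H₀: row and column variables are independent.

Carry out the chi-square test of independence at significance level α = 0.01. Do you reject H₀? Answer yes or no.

reject H₀: no

Row totals [53, 27, 60], col totals [65, 37, 38], n=140
χ² = (29−24.61)²/24.61 + (18−14.01)²/14.01 + (6−14.39)²/14.39 + (9−12.54)²/12.54 + (7−7.14)²/7.14 + (11−7.33)²/7.33 + (27−27.86)²/27.86 + (12−15.86)²/15.86 + (21−16.29)²/16.29 = 11.9790
df = 4
p-value (upper-tail) = 0.01751
At α=0.01: p ≥ α → fail to reject H₀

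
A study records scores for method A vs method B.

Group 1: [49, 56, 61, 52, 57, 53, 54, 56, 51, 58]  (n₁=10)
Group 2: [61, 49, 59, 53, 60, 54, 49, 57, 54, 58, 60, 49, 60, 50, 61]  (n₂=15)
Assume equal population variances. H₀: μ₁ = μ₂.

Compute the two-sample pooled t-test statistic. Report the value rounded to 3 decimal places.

test statistic = -0.512

x̄₁=54.700, s₁=3.592, n₁=10
x̄₂=55.600, s₂=4.703, n₂=15
s_p² = [9·3.592² + 14·4.703²]/23 = 18.5087
SE = √(s_p²·(1/10+1/15)) = 1.7564
t = (54.700−55.600)/1.7564 = -0.5124
df = 23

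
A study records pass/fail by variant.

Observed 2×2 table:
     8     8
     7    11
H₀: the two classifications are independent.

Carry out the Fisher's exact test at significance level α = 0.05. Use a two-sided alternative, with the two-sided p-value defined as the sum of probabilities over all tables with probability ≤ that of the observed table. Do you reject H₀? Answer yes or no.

Margins: r₁=16, r₂=18, c₁=15, c₂=19, n=34
p_obs = C(16,8)·C(18,7)/C(34,15); sum pmf over tables with pmf ≤ p_obs
p-value (two-sided) = 0.73028
At α=0.05: p ≥ α → fail to reject H₀

reject H₀: no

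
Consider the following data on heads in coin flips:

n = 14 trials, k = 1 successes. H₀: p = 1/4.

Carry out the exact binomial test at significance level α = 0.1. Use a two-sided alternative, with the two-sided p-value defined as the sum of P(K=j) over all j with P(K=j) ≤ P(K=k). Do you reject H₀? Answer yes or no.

Exact binomial: n=14, k=1, p₀=1/4=0.2500
P(X=j) = C(n,j)·p₀^j·(1−p₀)^(n−j); p = Σ P(X=j) over j with P(X=j) ≤ P(X=1)
p-value (two-sided) = 0.21264
At α=0.1: p ≥ α → fail to reject H₀

reject H₀: no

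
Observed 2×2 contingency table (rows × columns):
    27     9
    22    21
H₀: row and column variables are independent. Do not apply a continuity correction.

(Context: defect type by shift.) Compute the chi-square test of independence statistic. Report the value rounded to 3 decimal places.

Row totals [36, 43], col totals [49, 30], n=79
χ² = (27−22.33)²/22.33 + (9−13.67)²/13.67 + (22−26.67)²/26.67 + (21−16.33)²/16.33 = 4.7271
df = 1

test statistic = 4.727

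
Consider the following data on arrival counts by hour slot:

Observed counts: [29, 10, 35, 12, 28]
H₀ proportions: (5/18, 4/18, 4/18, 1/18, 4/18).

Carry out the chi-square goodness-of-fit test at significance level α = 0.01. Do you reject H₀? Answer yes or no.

n = 114; E_i = n·p_i = [31.67, 25.33, 25.33, 6.33, 25.33]
χ² = (29−31.67)²/31.67 + (10−25.33)²/25.33 + (35−25.33)²/25.33 + (12−6.33)²/6.33 + (28−25.33)²/25.33 = 18.5447
df = 4
p-value (upper-tail) = 0.00097
At α=0.01: p < α → reject H₀

reject H₀: yes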